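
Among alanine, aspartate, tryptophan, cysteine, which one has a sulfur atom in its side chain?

The sulfur-bearing residues are cysteine (–SH) and methionine (–S–CH₃).
Of the listed options, only cysteine belongs to this group.

cysteine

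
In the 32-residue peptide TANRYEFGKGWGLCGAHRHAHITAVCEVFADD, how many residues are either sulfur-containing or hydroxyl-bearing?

5

Sulfur-containing: C, M. Hydroxyl-bearing: S, T, Y.
Sulfur-containing residues here: C14, C26 (2).
Hydroxyl-bearing residues here: T1, Y5, T23 (3).
The two groups share no amino acid, so total = 2 + 3 = 5.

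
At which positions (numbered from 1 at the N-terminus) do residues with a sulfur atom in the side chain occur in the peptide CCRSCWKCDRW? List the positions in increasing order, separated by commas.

Cysteine (C, thiol) and methionine (M, thioether) are the two sulfur-containing amino acids.
Matching residues: C1, C2, C5, C8.

1, 2, 5, 8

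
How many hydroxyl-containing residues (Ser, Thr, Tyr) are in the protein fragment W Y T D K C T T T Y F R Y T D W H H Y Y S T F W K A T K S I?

Matching residues: Y2, T3, T7, T8, T9, Y10, Y13, T14, Y19, Y20, S21, T22, T27, S29.

14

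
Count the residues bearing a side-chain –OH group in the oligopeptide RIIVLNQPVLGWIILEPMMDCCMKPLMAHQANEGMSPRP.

1

The –OH-bearing residues are Ser, Thr (aliphatic alcohols), and Tyr (phenol).
Matching residues: S36.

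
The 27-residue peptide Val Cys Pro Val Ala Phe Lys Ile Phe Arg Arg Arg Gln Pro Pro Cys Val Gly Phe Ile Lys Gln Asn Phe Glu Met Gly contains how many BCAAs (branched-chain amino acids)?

5

Valine (V), leucine (L), and isoleucine (I) are the branched-chain amino acids.
Matching residues: Val1, Val4, Ile8, Val17, Ile20.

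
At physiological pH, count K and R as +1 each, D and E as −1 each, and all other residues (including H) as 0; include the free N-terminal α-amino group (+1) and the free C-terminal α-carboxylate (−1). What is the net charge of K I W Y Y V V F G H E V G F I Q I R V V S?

+1

Positive (K, R): K1, R18 → +2.
Negative (D, E): E11 → −1.
The N-terminus (+1) and C-terminus (−1) cancel.
Net charge = (+2) + (−1) = +1.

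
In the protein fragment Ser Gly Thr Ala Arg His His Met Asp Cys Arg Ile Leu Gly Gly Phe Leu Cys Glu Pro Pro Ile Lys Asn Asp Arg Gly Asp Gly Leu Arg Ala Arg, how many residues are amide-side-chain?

The amide-side-chain residues are Asn (N) and Gln (Q).
Matching residues: Asn24.

1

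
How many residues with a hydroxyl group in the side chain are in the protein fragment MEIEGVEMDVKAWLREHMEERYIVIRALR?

The –OH-bearing residues are Ser, Thr (aliphatic alcohols), and Tyr (phenol).
Matching residues: Y22.

1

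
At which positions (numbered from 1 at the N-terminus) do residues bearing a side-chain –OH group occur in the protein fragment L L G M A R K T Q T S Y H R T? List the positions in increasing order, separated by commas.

S, T, and Y are the three residues with a side-chain hydroxyl.
Matching residues: T8, T10, S11, Y12, T15.

8, 10, 11, 12, 15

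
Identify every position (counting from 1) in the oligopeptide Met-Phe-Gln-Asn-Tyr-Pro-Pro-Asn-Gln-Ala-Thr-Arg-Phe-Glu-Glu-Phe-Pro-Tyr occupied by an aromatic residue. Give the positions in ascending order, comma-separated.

F, W, and Y each carry an aromatic ring on the side chain.
Matching residues: Phe2, Tyr5, Phe13, Phe16, Tyr18.

2, 5, 13, 16, 18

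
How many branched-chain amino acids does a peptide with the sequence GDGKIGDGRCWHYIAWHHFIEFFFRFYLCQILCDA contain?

6

Valine (V), leucine (L), and isoleucine (I) are the branched-chain amino acids.
Matching residues: I5, I14, I20, L28, I31, L32.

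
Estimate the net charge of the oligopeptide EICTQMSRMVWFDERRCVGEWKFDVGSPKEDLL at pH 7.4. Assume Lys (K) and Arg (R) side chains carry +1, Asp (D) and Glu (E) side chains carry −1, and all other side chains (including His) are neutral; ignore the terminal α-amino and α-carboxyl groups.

-2

Positive (K, R): R8, R15, R16, K22, K29 → +5.
Negative (D, E): E1, D13, E14, E20, D24, E30, D31 → −7.
Net charge = (+5) + (−7) = −2.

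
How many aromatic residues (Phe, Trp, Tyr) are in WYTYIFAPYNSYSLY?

Matching residues: W1, Y2, Y4, F6, Y9, Y12, Y15.

7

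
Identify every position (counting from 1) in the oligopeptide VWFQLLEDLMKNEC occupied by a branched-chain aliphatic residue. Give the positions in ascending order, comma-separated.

The BCAAs are Val, Leu, and Ile — aliphatic side chains with a branch point.
Matching residues: V1, L5, L6, L9.

1, 5, 6, 9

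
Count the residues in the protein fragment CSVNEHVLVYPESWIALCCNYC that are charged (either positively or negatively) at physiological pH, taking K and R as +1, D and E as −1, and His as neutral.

2

Charged side chains at pH ~7.4: K, R (positive); D, E (negative).
Matching residues: E5, E12.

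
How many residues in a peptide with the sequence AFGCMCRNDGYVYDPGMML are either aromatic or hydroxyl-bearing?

3

Aromatic: F, W, Y. Hydroxyl-bearing: S, T, Y.
Aromatic residues here: F2, Y11, Y13 (3).
Hydroxyl-bearing residues here: Y11, Y13 (2).
Y is in both groups, so the 2 Y residues must not be double-counted.
Total = 3 + 2 − 2 = 3.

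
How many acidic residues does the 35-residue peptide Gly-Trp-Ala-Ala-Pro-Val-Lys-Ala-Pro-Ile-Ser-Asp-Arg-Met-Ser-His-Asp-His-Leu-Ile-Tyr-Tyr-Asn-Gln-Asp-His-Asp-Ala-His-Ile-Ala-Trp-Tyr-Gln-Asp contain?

Aspartate (D) and glutamate (E) have carboxylic-acid side chains and are the acidic amino acids.
Matching residues: Asp12, Asp17, Asp25, Asp27, Asp35.

5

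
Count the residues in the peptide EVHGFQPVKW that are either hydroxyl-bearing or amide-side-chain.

1

Hydroxyl-bearing: S, T, Y. Amide-side-chain: N, Q.
Hydroxyl-bearing residues here: none (0).
Amide-side-chain residues here: Q6 (1).
The two groups share no amino acid, so total = 0 + 1 = 1.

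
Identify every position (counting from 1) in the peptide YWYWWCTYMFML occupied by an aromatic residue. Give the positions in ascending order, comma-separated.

Phenylalanine (F), tryptophan (W), and tyrosine (Y) have aromatic ring side chains.
Matching residues: Y1, W2, Y3, W4, W5, Y8, F10.

1, 2, 3, 4, 5, 8, 10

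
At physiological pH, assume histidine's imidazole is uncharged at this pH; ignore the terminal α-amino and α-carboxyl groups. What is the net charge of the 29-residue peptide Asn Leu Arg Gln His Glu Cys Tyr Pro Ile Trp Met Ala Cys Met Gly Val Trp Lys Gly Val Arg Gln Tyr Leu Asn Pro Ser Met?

The side chains ionized at physiological pH are Lys/Arg (+1) and Asp/Glu (−1); with His treated as neutral, nothing else contributes.
Positive (K, R): Arg3, Lys19, Arg22 → +3.
Negative (D, E): Glu6 → −1.
Net charge = (+3) + (−1) = +2.

+2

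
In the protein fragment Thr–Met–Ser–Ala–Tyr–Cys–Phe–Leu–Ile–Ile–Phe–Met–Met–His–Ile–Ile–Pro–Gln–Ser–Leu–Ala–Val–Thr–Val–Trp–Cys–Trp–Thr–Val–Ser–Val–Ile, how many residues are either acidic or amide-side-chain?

Acidic: D, E. Amide-side-chain: N, Q.
Acidic residues here: none (0).
Amide-side-chain residues here: Gln18 (1).
The two groups share no amino acid, so total = 0 + 1 = 1.

1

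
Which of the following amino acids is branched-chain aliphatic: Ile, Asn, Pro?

Ile

The BCAAs are Val, Leu, and Ile — aliphatic side chains with a branch point.
Of the listed options, only Ile belongs to this group.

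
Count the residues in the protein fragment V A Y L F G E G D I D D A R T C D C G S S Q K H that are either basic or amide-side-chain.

Basic: H, K, R. Amide-side-chain: N, Q.
Basic residues here: R14, K23, H24 (3).
Amide-side-chain residues here: Q22 (1).
The two groups share no amino acid, so total = 3 + 1 = 4.

4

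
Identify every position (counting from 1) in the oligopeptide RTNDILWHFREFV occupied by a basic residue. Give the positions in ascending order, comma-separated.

K, R, and H are the three residues with basic side chains (ε-amine, guanidinium, and imidazole respectively).
Matching residues: R1, H8, R10.

1, 8, 10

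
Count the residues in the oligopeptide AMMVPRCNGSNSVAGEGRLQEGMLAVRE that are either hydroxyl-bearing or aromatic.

Hydroxyl-bearing: S, T, Y. Aromatic: F, W, Y.
Hydroxyl-bearing residues here: S10, S12 (2).
Aromatic residues here: none (0).
(Y belongs to both groups, but none appear in this sequence.) Total = 2 + 0 = 2.

2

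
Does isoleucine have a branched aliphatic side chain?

The BCAAs are Val, Leu, and Ile — aliphatic side chains with a branch point.
Isoleucine is in this group.

Yes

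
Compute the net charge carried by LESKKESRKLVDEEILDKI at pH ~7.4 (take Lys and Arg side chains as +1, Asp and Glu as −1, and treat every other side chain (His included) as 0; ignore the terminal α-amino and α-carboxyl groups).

-1

Positive (K, R): K4, K5, R8, K9, K18 → +5.
Negative (D, E): E2, E6, D12, E13, E14, D17 → −6.
Net charge = (+5) + (−6) = −1.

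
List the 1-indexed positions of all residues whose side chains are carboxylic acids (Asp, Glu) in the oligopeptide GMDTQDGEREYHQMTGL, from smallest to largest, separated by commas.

Matching residues: D3, D6, E8, E10.

3, 6, 8, 10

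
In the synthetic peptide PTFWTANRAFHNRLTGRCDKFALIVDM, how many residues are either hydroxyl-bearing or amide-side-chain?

5

Hydroxyl-bearing: S, T, Y. Amide-side-chain: N, Q.
Hydroxyl-bearing residues here: T2, T5, T15 (3).
Amide-side-chain residues here: N7, N12 (2).
The two groups share no amino acid, so total = 3 + 2 = 5.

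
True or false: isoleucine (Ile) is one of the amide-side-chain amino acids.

Only N (asparagine) and Q (glutamine) carry a side-chain carboxamide.
Isoleucine is not in this group.

False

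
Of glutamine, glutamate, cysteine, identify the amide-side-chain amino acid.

Only N (asparagine) and Q (glutamine) carry a side-chain carboxamide.
Of the listed options, only glutamine belongs to this group.

glutamine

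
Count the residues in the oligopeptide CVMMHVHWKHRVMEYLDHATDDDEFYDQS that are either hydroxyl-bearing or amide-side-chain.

Hydroxyl-bearing: S, T, Y. Amide-side-chain: N, Q.
Hydroxyl-bearing residues here: Y15, T20, Y26, S29 (4).
Amide-side-chain residues here: Q28 (1).
The two groups share no amino acid, so total = 4 + 1 = 5.

5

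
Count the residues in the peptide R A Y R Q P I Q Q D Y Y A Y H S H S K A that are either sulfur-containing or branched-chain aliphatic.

1

Sulfur-containing: C, M. Branched-chain aliphatic: I, L, V.
Sulfur-containing residues here: none (0).
Branched-chain aliphatic residues here: I7 (1).
The two groups share no amino acid, so total = 0 + 1 = 1.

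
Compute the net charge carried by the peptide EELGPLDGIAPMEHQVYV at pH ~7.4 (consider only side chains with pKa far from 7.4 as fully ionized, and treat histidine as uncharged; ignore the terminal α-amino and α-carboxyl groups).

The side chains ionized at physiological pH are Lys/Arg (+1) and Asp/Glu (−1); with His treated as neutral, nothing else contributes.
Positive (K, R): none → +0.
Negative (D, E): E1, E2, D7, E13 → −4.
Net charge = (+0) + (−4) = −4.

-4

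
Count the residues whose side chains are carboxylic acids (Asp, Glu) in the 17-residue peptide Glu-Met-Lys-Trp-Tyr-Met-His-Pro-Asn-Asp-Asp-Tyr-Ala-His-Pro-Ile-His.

3

Matching residues: Glu1, Asp10, Asp11.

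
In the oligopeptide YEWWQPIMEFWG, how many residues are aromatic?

5

The aromatic amino acids are Phe (F, benzyl), Trp (W, indole), and Tyr (Y, phenol).
Matching residues: Y1, W3, W4, F10, W11.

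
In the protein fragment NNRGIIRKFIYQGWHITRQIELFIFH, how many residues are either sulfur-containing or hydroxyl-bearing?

Sulfur-containing: C, M. Hydroxyl-bearing: S, T, Y.
Sulfur-containing residues here: none (0).
Hydroxyl-bearing residues here: Y11, T17 (2).
The two groups share no amino acid, so total = 0 + 2 = 2.

2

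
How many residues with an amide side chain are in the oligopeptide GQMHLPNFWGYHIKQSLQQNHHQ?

7

Asparagine (N) and glutamine (Q) have uncharged amide side chains.
Matching residues: Q2, N7, Q15, Q18, Q19, N20, Q23.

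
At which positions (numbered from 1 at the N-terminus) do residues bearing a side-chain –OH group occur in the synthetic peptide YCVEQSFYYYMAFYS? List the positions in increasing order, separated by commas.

1, 6, 8, 9, 10, 14, 15

The –OH-bearing residues are Ser, Thr (aliphatic alcohols), and Tyr (phenol).
Matching residues: Y1, S6, Y8, Y9, Y10, Y14, S15.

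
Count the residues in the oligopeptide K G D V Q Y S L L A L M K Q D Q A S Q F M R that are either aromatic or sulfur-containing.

4

Aromatic: F, W, Y. Sulfur-containing: C, M.
Aromatic residues here: Y6, F20 (2).
Sulfur-containing residues here: M12, M21 (2).
The two groups share no amino acid, so total = 2 + 2 = 4.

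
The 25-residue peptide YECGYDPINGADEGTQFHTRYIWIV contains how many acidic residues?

4

Aspartate (D) and glutamate (E) have carboxylic-acid side chains and are the acidic amino acids.
Matching residues: E2, D6, D12, E13.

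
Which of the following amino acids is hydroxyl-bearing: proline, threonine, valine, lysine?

Serine (S), threonine (T), and tyrosine (Y) each carry a hydroxyl group on the side chain.
Of the listed options, only threonine belongs to this group.

threonine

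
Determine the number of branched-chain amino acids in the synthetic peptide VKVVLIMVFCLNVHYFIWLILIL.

V, L, and I make up the branched-chain aliphatic group.
Matching residues: V1, V3, V4, L5, I6, V8, L11, V13, I17, L19, I20, L21, I22, L23.

14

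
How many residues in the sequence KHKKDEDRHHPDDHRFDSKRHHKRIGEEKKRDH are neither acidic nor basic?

Acidic: D, E. Basic: K, R, H. All other residues are neither.
Matching residues: P11, F16, S18, I25, G26.

5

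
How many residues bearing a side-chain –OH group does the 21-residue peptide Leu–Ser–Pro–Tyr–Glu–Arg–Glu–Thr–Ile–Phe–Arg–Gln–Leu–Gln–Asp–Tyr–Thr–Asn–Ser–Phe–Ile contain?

6

The –OH-bearing residues are Ser, Thr (aliphatic alcohols), and Tyr (phenol).
Matching residues: Ser2, Tyr4, Thr8, Tyr16, Thr17, Ser19.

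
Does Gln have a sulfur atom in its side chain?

The sulfur-bearing residues are cysteine (–SH) and methionine (–S–CH₃).
Glutamine is not in this group.

No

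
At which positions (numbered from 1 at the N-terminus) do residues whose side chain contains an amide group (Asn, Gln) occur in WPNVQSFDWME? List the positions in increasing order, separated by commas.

Matching residues: N3, Q5.

3, 5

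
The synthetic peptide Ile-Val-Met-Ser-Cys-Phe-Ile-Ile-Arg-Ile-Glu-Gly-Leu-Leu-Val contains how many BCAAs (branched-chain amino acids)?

The BCAAs are Val, Leu, and Ile — aliphatic side chains with a branch point.
Matching residues: Ile1, Val2, Ile7, Ile8, Ile10, Leu13, Leu14, Val15.

8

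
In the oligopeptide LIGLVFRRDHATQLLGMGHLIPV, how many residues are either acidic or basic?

5

Acidic: D, E. Basic: H, K, R.
Acidic residues here: D9 (1).
Basic residues here: R7, R8, H10, H19 (4).
The two groups share no amino acid, so total = 1 + 4 = 5.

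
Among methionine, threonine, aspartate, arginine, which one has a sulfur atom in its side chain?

Only Cys (C) and Met (M) have a sulfur atom in the side chain.
Of the listed options, only methionine belongs to this group.

methionine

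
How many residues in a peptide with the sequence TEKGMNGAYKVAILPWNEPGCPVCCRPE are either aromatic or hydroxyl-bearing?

Aromatic: F, W, Y. Hydroxyl-bearing: S, T, Y.
Aromatic residues here: Y9, W16 (2).
Hydroxyl-bearing residues here: T1, Y9 (2).
Y is in both groups, so the 1 Y residue must not be double-counted.
Total = 2 + 2 − 1 = 3.

3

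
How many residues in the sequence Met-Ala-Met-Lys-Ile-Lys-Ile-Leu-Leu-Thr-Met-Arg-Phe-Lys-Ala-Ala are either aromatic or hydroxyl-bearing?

Aromatic: F, W, Y. Hydroxyl-bearing: S, T, Y.
Aromatic residues here: Phe13 (1).
Hydroxyl-bearing residues here: Thr10 (1).
(Y belongs to both groups, but none appear in this sequence.) Total = 1 + 1 = 2.

2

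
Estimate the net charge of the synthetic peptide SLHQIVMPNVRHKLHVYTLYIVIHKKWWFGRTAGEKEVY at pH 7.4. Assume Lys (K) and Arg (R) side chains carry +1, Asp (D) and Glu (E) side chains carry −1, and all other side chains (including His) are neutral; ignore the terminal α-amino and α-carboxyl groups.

+4

Positive (K, R): R11, K13, K25, K26, R31, K36 → +6.
Negative (D, E): E35, E37 → −2.
Net charge = (+6) + (−2) = +4.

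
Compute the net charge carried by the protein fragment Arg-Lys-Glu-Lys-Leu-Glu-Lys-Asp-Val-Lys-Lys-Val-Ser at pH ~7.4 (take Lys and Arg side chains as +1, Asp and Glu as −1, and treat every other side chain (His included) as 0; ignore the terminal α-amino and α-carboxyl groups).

+3

Positive (K, R): Arg1, Lys2, Lys4, Lys7, Lys10, Lys11 → +6.
Negative (D, E): Glu3, Glu6, Asp8 → −3.
Net charge = (+6) + (−3) = +3.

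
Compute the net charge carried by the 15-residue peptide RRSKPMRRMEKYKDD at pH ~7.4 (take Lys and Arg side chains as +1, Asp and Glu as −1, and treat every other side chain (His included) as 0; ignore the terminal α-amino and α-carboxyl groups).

+4

Positive (K, R): R1, R2, K4, R7, R8, K11, K13 → +7.
Negative (D, E): E10, D14, D15 → −3.
Net charge = (+7) + (−3) = +4.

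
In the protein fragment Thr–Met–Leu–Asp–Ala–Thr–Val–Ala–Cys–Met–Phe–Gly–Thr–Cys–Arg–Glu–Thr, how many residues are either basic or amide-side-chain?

1

Basic: H, K, R. Amide-side-chain: N, Q.
Basic residues here: Arg15 (1).
Amide-side-chain residues here: none (0).
The two groups share no amino acid, so total = 1 + 0 = 1.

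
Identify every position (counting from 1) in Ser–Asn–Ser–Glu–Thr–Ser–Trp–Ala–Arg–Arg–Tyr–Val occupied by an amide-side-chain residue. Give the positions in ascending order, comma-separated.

2

The amide-side-chain residues are Asn (N) and Gln (Q).
Matching residues: Asn2.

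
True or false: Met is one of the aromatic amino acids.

Phenylalanine (F), tryptophan (W), and tyrosine (Y) have aromatic ring side chains.
Methionine is not in this group.

False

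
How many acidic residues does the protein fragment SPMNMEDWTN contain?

Aspartate (D) and glutamate (E) have carboxylic-acid side chains and are the acidic amino acids.
Matching residues: E6, D7.

2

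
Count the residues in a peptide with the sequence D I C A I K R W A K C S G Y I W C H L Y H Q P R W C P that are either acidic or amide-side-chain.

Acidic: D, E. Amide-side-chain: N, Q.
Acidic residues here: D1 (1).
Amide-side-chain residues here: Q22 (1).
The two groups share no amino acid, so total = 1 + 1 = 2.

2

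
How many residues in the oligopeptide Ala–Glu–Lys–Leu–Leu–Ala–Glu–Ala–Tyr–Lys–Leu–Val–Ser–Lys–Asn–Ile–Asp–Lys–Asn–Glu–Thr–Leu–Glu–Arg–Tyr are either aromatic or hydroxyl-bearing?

Aromatic: F, W, Y. Hydroxyl-bearing: S, T, Y.
Aromatic residues here: Tyr9, Tyr25 (2).
Hydroxyl-bearing residues here: Tyr9, Ser13, Thr21, Tyr25 (4).
Y is in both groups, so the 2 Y residues must not be double-counted.
Total = 2 + 4 − 2 = 4.

4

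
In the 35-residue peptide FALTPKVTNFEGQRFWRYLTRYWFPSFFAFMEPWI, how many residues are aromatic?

12

Phenylalanine (F), tryptophan (W), and tyrosine (Y) have aromatic ring side chains.
Matching residues: F1, F10, F15, W16, Y18, Y22, W23, F24, F27, F28, F30, W34.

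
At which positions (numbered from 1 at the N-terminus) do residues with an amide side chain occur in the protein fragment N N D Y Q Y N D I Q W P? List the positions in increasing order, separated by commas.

Asparagine (N) and glutamine (Q) have uncharged amide side chains.
Matching residues: N1, N2, Q5, N7, Q10.

1, 2, 5, 7, 10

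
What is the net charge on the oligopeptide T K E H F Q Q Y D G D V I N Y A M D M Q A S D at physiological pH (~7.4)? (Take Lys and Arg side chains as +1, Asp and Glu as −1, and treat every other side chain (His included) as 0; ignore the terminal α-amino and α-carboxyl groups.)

-4

Positive (K, R): K2 → +1.
Negative (D, E): E3, D9, D11, D18, D23 → −5.
Net charge = (+1) + (−5) = −4.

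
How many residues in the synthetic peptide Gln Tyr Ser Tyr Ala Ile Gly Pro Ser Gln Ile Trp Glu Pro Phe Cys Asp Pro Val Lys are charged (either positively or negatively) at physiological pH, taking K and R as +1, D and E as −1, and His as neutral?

3

Charged side chains at pH ~7.4: K, R (positive); D, E (negative).
Matching residues: Glu13, Asp17, Lys20.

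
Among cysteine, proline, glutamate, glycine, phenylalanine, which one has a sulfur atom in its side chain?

Only Cys (C) and Met (M) have a sulfur atom in the side chain.
Of the listed options, only cysteine belongs to this group.

cysteine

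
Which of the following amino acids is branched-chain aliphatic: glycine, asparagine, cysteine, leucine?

V, L, and I make up the branched-chain aliphatic group.
Of the listed options, only leucine belongs to this group.

leucine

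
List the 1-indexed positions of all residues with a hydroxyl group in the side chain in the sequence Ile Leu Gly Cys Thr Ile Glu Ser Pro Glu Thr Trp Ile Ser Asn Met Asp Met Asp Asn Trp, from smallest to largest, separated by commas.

Serine (S), threonine (T), and tyrosine (Y) each carry a hydroxyl group on the side chain.
Matching residues: Thr5, Ser8, Thr11, Ser14.

5, 8, 11, 14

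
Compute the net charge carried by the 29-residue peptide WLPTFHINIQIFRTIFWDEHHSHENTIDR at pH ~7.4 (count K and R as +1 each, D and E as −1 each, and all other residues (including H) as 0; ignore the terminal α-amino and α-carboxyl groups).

-2

Positive (K, R): R13, R29 → +2.
Negative (D, E): D18, E19, E24, D28 → −4.
Net charge = (+2) + (−4) = −2.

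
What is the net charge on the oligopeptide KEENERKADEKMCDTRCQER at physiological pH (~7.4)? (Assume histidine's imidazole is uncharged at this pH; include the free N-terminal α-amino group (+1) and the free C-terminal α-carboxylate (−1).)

-1

The side chains ionized at physiological pH are Lys/Arg (+1) and Asp/Glu (−1); with His treated as neutral, nothing else contributes.
Positive (K, R): K1, R6, K7, K11, R16, R20 → +6.
Negative (D, E): E2, E3, E5, D9, E10, D14, E19 → −7.
The N-terminus (+1) and C-terminus (−1) cancel.
Net charge = (+6) + (−7) = −1.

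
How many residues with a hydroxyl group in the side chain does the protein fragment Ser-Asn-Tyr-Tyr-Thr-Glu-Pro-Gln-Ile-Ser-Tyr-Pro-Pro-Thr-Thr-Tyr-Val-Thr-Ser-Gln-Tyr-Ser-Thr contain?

14

The –OH-bearing residues are Ser, Thr (aliphatic alcohols), and Tyr (phenol).
Matching residues: Ser1, Tyr3, Tyr4, Thr5, Ser10, Tyr11, Thr14, Thr15, Tyr16, Thr18, Ser19, Tyr21, Ser22, Thr23.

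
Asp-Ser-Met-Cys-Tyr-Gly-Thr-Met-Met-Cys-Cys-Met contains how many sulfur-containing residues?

7

Cysteine (C, thiol) and methionine (M, thioether) are the two sulfur-containing amino acids.
Matching residues: Met3, Cys4, Met8, Met9, Cys10, Cys11, Met12.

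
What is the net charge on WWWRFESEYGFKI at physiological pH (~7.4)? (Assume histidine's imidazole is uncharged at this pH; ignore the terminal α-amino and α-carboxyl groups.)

0

Near pH 7.4, K and R contribute +1 each, D and E contribute −1 each, and every other side chain (His included, as stated) is uncharged.
Positive (K, R): R4, K12 → +2.
Negative (D, E): E6, E8 → −2.
Net charge = (+2) + (−2) = 0.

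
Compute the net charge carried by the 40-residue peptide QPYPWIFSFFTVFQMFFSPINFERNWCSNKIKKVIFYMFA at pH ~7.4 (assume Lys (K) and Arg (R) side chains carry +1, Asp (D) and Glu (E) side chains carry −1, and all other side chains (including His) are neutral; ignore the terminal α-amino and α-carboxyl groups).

Positive (K, R): R24, K30, K32, K33 → +4.
Negative (D, E): E23 → −1.
Net charge = (+4) + (−1) = +3.

+3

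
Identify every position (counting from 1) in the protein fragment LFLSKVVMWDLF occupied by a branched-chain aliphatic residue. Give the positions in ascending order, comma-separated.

The BCAAs are Val, Leu, and Ile — aliphatic side chains with a branch point.
Matching residues: L1, L3, V6, V7, L11.

1, 3, 6, 7, 11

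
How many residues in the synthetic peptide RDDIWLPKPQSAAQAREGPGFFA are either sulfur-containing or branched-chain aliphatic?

Sulfur-containing: C, M. Branched-chain aliphatic: I, L, V.
Sulfur-containing residues here: none (0).
Branched-chain aliphatic residues here: I4, L6 (2).
The two groups share no amino acid, so total = 0 + 2 = 2.

2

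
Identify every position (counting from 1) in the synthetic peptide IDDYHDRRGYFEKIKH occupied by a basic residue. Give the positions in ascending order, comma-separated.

5, 7, 8, 13, 15, 16

K, R, and H are the three residues with basic side chains (ε-amine, guanidinium, and imidazole respectively).
Matching residues: H5, R7, R8, K13, K15, H16.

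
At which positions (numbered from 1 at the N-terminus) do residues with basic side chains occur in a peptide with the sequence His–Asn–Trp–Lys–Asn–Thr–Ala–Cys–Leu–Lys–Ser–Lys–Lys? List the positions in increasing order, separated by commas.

K, R, and H are the three residues with basic side chains (ε-amine, guanidinium, and imidazole respectively).
Matching residues: His1, Lys4, Lys10, Lys12, Lys13.

1, 4, 10, 12, 13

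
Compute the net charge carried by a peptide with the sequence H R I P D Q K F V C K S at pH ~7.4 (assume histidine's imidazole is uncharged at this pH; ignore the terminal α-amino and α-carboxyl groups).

The side chains ionized at physiological pH are Lys/Arg (+1) and Asp/Glu (−1); with His treated as neutral, nothing else contributes.
Positive (K, R): R2, K7, K11 → +3.
Negative (D, E): D5 → −1.
Net charge = (+3) + (−1) = +2.

+2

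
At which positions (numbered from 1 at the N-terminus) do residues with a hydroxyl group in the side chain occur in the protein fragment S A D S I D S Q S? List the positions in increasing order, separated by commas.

1, 4, 7, 9

The –OH-bearing residues are Ser, Thr (aliphatic alcohols), and Tyr (phenol).
Matching residues: S1, S4, S7, S9.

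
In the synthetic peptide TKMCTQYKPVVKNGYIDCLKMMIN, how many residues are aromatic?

The aromatic amino acids are Phe (F, benzyl), Trp (W, indole), and Tyr (Y, phenol).
Matching residues: Y7, Y15.

2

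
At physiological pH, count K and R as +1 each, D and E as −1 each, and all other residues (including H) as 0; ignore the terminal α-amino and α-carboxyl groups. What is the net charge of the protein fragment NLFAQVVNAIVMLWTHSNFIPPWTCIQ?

Positive (K, R): none → +0.
Negative (D, E): none → −0.
Net charge = (+0) + (−0) = 0.

0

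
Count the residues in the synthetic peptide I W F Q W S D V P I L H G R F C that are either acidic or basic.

Acidic: D, E. Basic: H, K, R.
Acidic residues here: D7 (1).
Basic residues here: H12, R14 (2).
The two groups share no amino acid, so total = 1 + 2 = 3.

3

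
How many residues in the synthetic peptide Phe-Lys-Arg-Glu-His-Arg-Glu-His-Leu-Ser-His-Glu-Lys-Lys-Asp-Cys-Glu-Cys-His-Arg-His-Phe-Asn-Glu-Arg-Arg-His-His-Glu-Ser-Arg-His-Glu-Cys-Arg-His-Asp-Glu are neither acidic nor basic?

Acidic: D, E. Basic: K, R, H. All other residues are neither.
Matching residues: Phe1, Leu9, Ser10, Cys16, Cys18, Phe22, Asn23, Ser30, Cys34.

9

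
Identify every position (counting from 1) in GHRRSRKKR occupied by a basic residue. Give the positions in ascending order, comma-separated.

2, 3, 4, 6, 7, 8, 9

Lysine (K), arginine (R), and histidine (H) have basic, nitrogen-containing side chains.
Matching residues: H2, R3, R4, R6, K7, K8, R9.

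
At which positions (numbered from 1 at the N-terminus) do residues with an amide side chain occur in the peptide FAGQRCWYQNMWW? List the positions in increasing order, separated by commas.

The amide-side-chain residues are Asn (N) and Gln (Q).
Matching residues: Q4, Q9, N10.

4, 9, 10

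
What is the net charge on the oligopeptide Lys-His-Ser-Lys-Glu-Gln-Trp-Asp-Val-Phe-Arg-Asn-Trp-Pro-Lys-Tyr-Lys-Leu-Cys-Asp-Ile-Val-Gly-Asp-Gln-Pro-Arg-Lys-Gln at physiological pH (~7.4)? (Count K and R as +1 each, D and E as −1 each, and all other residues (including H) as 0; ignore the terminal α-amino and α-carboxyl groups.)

Positive (K, R): Lys1, Lys4, Arg11, Lys15, Lys17, Arg27, Lys28 → +7.
Negative (D, E): Glu5, Asp8, Asp20, Asp24 → −4.
Net charge = (+7) + (−4) = +3.

+3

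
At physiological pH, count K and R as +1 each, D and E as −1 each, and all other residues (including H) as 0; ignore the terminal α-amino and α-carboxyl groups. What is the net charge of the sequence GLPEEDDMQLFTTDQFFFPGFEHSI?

Positive (K, R): none → +0.
Negative (D, E): E4, E5, D6, D7, D14, E22 → −6.
Net charge = (+0) + (−6) = −6.

-6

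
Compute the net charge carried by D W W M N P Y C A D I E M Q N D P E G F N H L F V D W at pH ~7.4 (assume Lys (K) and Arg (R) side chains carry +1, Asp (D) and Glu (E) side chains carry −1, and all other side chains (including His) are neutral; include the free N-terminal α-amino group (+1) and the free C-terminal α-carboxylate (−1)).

-6

Positive (K, R): none → +0.
Negative (D, E): D1, D10, E12, D16, E18, D26 → −6.
The N-terminus (+1) and C-terminus (−1) cancel.
Net charge = (+0) + (−6) = −6.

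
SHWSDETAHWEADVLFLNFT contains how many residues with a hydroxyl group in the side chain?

S, T, and Y are the three residues with a side-chain hydroxyl.
Matching residues: S1, S4, T7, T20.

4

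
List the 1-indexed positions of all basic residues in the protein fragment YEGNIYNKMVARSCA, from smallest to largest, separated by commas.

8, 12

K, R, and H are the three residues with basic side chains (ε-amine, guanidinium, and imidazole respectively).
Matching residues: K8, R12.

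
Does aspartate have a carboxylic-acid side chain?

The acidic residues are Asp (D) and Glu (E), whose side chains end in a carboxylate group.
Aspartate is in this group.

Yes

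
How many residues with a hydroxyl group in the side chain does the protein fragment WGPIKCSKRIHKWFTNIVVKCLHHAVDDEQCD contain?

2

The –OH-bearing residues are Ser, Thr (aliphatic alcohols), and Tyr (phenol).
Matching residues: S7, T15.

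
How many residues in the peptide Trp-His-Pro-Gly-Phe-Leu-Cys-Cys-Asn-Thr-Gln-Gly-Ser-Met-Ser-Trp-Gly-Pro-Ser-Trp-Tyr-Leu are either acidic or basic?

1

Acidic: D, E. Basic: H, K, R.
Acidic residues here: none (0).
Basic residues here: His2 (1).
The two groups share no amino acid, so total = 0 + 1 = 1.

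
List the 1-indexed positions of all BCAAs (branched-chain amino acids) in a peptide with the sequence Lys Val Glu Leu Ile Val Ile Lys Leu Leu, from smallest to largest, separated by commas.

2, 4, 5, 6, 7, 9, 10

The BCAAs are Val, Leu, and Ile — aliphatic side chains with a branch point.
Matching residues: Val2, Leu4, Ile5, Val6, Ile7, Leu9, Leu10.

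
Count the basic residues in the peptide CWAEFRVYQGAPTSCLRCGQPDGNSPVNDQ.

The basic amino acids are Lys (K), Arg (R), and His (H).
Matching residues: R6, R17.

2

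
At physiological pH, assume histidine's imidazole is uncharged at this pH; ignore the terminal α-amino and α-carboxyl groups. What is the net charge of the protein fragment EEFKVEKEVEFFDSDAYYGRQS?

At pH ~7.4 the Lys and Arg side chains are protonated (+1), the Asp and Glu side chains are deprotonated (−1), and with His taken as neutral all other side chains carry no charge.
Positive (K, R): K4, K7, R20 → +3.
Negative (D, E): E1, E2, E6, E8, E10, D13, D15 → −7.
Net charge = (+3) + (−7) = −4.

-4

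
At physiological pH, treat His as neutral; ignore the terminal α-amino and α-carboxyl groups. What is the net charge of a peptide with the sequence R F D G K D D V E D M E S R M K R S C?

At pH ~7.4 the Lys and Arg side chains are protonated (+1), the Asp and Glu side chains are deprotonated (−1), and with His taken as neutral all other side chains carry no charge.
Positive (K, R): R1, K5, R14, K16, R17 → +5.
Negative (D, E): D3, D6, D7, E9, D10, E12 → −6.
Net charge = (+5) + (−6) = −1.

-1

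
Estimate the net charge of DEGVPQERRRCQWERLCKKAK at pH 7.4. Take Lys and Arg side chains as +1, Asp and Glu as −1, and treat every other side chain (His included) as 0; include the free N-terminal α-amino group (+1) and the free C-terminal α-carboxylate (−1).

+3

Positive (K, R): R8, R9, R10, R15, K18, K19, K21 → +7.
Negative (D, E): D1, E2, E7, E14 → −4.
The N-terminus (+1) and C-terminus (−1) cancel.
Net charge = (+7) + (−4) = +3.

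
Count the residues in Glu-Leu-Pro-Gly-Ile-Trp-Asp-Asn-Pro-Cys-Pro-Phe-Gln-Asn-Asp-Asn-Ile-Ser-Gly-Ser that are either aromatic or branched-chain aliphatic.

Aromatic: F, W, Y. Branched-chain aliphatic: I, L, V.
Aromatic residues here: Trp6, Phe12 (2).
Branched-chain aliphatic residues here: Leu2, Ile5, Ile17 (3).
The two groups share no amino acid, so total = 2 + 3 = 5.

5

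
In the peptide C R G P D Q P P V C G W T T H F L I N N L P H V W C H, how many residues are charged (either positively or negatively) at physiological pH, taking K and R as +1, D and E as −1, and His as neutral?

Charged side chains at pH ~7.4: K, R (positive); D, E (negative).
Matching residues: R2, D5.

2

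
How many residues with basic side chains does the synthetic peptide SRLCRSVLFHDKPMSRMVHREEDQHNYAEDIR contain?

9

The basic amino acids are Lys (K), Arg (R), and His (H).
Matching residues: R2, R5, H10, K12, R16, H19, R20, H25, R32.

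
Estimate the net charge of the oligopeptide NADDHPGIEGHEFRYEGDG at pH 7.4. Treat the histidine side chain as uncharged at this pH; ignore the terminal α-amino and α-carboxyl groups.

-5

The side chains ionized at physiological pH are Lys/Arg (+1) and Asp/Glu (−1); with His treated as neutral, nothing else contributes.
Positive (K, R): R14 → +1.
Negative (D, E): D3, D4, E9, E12, E16, D18 → −6.
Net charge = (+1) + (−6) = −5.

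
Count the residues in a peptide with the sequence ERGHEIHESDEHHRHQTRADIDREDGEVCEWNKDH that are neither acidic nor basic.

12

Acidic: D, E. Basic: K, R, H. All other residues are neither.
Matching residues: G3, I6, S9, Q16, T17, A19, I21, G26, V28, C29, W31, N32.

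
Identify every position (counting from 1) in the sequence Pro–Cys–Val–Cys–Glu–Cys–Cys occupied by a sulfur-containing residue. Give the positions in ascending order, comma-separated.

Cysteine (C, thiol) and methionine (M, thioether) are the two sulfur-containing amino acids.
Matching residues: Cys2, Cys4, Cys6, Cys7.

2, 4, 6, 7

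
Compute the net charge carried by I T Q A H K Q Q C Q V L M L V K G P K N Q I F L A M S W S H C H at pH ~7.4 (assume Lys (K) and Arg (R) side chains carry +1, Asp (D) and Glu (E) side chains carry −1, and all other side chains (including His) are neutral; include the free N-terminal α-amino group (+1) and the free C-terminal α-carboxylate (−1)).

+3

Positive (K, R): K6, K16, K19 → +3.
Negative (D, E): none → −0.
The N-terminus (+1) and C-terminus (−1) cancel.
Net charge = (+3) + (−0) = +3.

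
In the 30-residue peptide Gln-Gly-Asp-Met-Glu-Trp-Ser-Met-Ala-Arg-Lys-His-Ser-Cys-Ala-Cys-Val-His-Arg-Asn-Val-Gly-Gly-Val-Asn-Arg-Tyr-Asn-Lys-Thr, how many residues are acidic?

2

Only D (aspartate) and E (glutamate) carry a side-chain carboxylic acid.
Matching residues: Asp3, Glu5.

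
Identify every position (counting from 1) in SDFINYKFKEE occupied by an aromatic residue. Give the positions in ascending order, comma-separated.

3, 6, 8

Phenylalanine (F), tryptophan (W), and tyrosine (Y) have aromatic ring side chains.
Matching residues: F3, Y6, F8.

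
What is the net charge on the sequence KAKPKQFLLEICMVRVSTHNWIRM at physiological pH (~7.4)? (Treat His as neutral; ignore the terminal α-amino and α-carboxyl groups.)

At pH ~7.4 the Lys and Arg side chains are protonated (+1), the Asp and Glu side chains are deprotonated (−1), and with His taken as neutral all other side chains carry no charge.
Positive (K, R): K1, K3, K5, R15, R23 → +5.
Negative (D, E): E10 → −1.
Net charge = (+5) + (−1) = +4.

+4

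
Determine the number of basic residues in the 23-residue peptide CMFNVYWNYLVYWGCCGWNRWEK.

The basic amino acids are Lys (K), Arg (R), and His (H).
Matching residues: R20, K23.

2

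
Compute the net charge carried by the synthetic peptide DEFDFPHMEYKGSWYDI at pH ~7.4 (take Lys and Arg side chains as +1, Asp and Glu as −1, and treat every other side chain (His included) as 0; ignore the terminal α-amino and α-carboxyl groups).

-4

Positive (K, R): K11 → +1.
Negative (D, E): D1, E2, D4, E9, D16 → −5.
Net charge = (+1) + (−5) = −4.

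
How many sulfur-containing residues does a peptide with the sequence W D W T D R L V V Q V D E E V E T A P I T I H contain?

Cysteine (C, thiol) and methionine (M, thioether) are the two sulfur-containing amino acids.
None of the 23 residues belong to this group.

0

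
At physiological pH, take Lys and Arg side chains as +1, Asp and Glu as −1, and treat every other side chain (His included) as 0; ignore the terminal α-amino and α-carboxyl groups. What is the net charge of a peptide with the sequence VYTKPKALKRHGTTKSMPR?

Positive (K, R): K4, K6, K9, R10, K15, R19 → +6.
Negative (D, E): none → −0.
Net charge = (+6) + (−0) = +6.

+6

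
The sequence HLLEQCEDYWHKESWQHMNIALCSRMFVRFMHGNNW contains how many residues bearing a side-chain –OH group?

S, T, and Y are the three residues with a side-chain hydroxyl.
Matching residues: Y9, S14, S24.

3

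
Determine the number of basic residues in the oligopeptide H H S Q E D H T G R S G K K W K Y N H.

The basic amino acids are Lys (K), Arg (R), and His (H).
Matching residues: H1, H2, H7, R10, K13, K14, K16, H19.

8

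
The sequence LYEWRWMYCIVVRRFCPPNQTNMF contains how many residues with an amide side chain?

Asparagine (N) and glutamine (Q) have uncharged amide side chains.
Matching residues: N19, Q20, N22.

3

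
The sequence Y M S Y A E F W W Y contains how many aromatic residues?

6

F, W, and Y each carry an aromatic ring on the side chain.
Matching residues: Y1, Y4, F7, W8, W9, Y10.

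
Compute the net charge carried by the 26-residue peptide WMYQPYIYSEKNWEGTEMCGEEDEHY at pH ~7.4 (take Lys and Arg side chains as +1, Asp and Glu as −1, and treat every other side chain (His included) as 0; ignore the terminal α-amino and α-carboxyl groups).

Positive (K, R): K11 → +1.
Negative (D, E): E10, E14, E17, E21, E22, D23, E24 → −7.
Net charge = (+1) + (−7) = −6.

-6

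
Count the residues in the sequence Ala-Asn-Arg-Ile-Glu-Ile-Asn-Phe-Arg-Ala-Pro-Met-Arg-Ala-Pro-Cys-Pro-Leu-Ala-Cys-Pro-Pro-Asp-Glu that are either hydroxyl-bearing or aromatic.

1

Hydroxyl-bearing: S, T, Y. Aromatic: F, W, Y.
Hydroxyl-bearing residues here: none (0).
Aromatic residues here: Phe8 (1).
(Y belongs to both groups, but none appear in this sequence.) Total = 0 + 1 = 1.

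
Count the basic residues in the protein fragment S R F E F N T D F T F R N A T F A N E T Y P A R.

Lysine (K), arginine (R), and histidine (H) have basic, nitrogen-containing side chains.
Matching residues: R2, R12, R24.

3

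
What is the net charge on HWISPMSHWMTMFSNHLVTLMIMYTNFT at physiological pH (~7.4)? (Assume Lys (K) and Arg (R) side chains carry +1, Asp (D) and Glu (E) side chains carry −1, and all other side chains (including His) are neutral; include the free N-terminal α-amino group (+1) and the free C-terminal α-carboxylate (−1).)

0

Positive (K, R): none → +0.
Negative (D, E): none → −0.
The N-terminus (+1) and C-terminus (−1) cancel.
Net charge = (+0) + (−0) = 0.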